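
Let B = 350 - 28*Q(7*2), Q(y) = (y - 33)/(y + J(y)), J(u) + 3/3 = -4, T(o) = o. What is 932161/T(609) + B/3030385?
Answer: 8474420883401/5536513395 ≈ 1530.6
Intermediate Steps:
J(u) = -5 (J(u) = -1 - 4 = -5)
Q(y) = (-33 + y)/(-5 + y) (Q(y) = (y - 33)/(y - 5) = (-33 + y)/(-5 + y))
B = 3682/9 (B = 350 - 28*(-33 + 7*2)/(-5 + 7*2) = 350 - 28*(-33 + 14)/(-5 + 14) = 350 - 28*(-19)/9 = 350 - 28*(-19/9) = 350 + 532/9 = 3682/9 ≈ 409.11)
932161/T(609) + B/3030385 = 932161/609 + (3682/9)/3030385 = 932161*(1/609) + (3682/9)*(1/3030385) = 932161/609 + 3682/27273465 = 8474420883401/5536513395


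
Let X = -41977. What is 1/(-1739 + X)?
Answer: -1/43716 ≈ -2.2875e-5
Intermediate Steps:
1/(-1739 + X) = 1/(-1739 - 41977) = 1/(-43716) = -1/43716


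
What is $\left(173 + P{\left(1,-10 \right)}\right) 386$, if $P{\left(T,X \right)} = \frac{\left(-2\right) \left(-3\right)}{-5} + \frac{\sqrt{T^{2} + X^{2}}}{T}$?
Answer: $\frac{331574}{5} + 386 \sqrt{101} \approx 70194.0$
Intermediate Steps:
$P{\left(T,X \right)} = - \frac{6}{5} + \frac{\sqrt{T^{2} + X^{2}}}{T}$ ($P{\left(T,X \right)} = 6 \left(- \frac{1}{5}\right) + \frac{\sqrt{T^{2} + X^{2}}}{T} = - \frac{6}{5} + \frac{\sqrt{T^{2} + X^{2}}}{T}$)
$\left(173 + P{\left(1,-10 \right)}\right) 386 = \left(173 - \left(\frac{6}{5} - \frac{\sqrt{1^{2} + \left(-10\right)^{2}}}{1}\right)\right) 386 = \left(173 - \left(\frac{6}{5} - \sqrt{1 + 100}\right)\right) 386 = \left(173 - \left(\frac{6}{5} - \sqrt{101}\right)\right) 386 = \left(\frac{859}{5} + \sqrt{101}\right) 386 = \frac{331574}{5} + 386 \sqrt{101}$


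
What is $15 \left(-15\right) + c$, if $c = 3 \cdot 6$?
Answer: $-207$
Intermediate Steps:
$c = 18$
$15 \left(-15\right) + c = 15 \left(-15\right) + 18 = -225 + 18 = -207$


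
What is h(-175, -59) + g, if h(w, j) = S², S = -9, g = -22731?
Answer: -22650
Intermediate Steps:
h(w, j) = 81 (h(w, j) = (-9)² = 81)
h(-175, -59) + g = 81 - 22731 = -22650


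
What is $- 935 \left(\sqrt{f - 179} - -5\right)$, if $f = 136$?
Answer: $-4675 - 935 i \sqrt{43} \approx -4675.0 - 6131.2 i$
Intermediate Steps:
$- 935 \left(\sqrt{f - 179} - -5\right) = - 935 \left(\sqrt{136 - 179} - -5\right) = - 935 \left(\sqrt{-43} + \left(-101 + 106\right)\right) = - 935 \left(i \sqrt{43} + 5\right) = - 935 \left(5 + i \sqrt{43}\right) = -4675 - 935 i \sqrt{43}$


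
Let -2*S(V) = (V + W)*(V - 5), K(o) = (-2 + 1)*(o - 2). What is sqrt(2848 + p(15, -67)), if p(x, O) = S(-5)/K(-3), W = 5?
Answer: 4*sqrt(178) ≈ 53.367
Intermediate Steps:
K(o) = 2 - o (K(o) = -(-2 + o) = 2 - o)
S(V) = -(-5 + V)*(5 + V)/2 (S(V) = -(V + 5)*(V - 5)/2 = -(5 + V)*(-5 + V)/2 = -(-5 + V)*(5 + V)/2)
p(x, O) = 0 (p(x, O) = (25/2 - 1/2*(-5)**2)/(2 - 1*(-3)) = (25/2 - 1/2*25)/(2 + 3) = (25/2 - 25/2)/5 = 0*(1/5) = 0)
sqrt(2848 + p(15, -67)) = sqrt(2848 + 0) = sqrt(2848) = 4*sqrt(178)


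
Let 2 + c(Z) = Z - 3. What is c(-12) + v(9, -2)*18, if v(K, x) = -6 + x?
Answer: -161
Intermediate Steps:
c(Z) = -5 + Z (c(Z) = -2 + (Z - 3) = -2 + (-3 + Z) = -5 + Z)
c(-12) + v(9, -2)*18 = (-5 - 12) + (-6 - 2)*18 = -17 - 8*18 = -17 - 144 = -161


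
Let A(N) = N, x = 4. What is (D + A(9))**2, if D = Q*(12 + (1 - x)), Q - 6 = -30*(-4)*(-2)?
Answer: 4397409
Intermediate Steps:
Q = -234 (Q = 6 - 30*(-4)*(-2) = 6 - 5*(-24)*(-2) = 6 + 120*(-2) = 6 - 240 = -234)
D = -2106 (D = -234*(12 + (1 - 1*4)) = -234*(12 + (1 - 4)) = -234*(12 - 3) = -234*9 = -2106)
(D + A(9))**2 = (-2106 + 9)**2 = (-2097)**2 = 4397409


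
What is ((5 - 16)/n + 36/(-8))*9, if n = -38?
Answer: -720/19 ≈ -37.895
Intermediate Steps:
((5 - 16)/n + 36/(-8))*9 = ((5 - 16)/(-38) + 36/(-8))*9 = (-11*(-1/38) + 36*(-⅛))*9 = (11/38 - 9/2)*9 = -80/19*9 = -720/19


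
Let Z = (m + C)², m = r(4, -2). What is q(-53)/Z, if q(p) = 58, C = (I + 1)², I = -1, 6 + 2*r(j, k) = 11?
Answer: 232/25 ≈ 9.2800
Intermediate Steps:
r(j, k) = 5/2 (r(j, k) = -3 + (½)*11 = -3 + 11/2 = 5/2)
m = 5/2 ≈ 2.5000
C = 0 (C = (-1 + 1)² = 0² = 0)
Z = 25/4 (Z = (5/2 + 0)² = (5/2)² = 25/4 ≈ 6.2500)
q(-53)/Z = 58/(25/4) = 58*(4/25) = 232/25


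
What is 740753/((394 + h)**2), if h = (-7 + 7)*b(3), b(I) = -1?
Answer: 740753/155236 ≈ 4.7718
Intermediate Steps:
h = 0 (h = (-7 + 7)*(-1) = 0*(-1) = 0)
740753/((394 + h)**2) = 740753/((394 + 0)**2) = 740753/(394**2) = 740753/155236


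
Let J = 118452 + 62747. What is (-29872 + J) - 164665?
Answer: -13338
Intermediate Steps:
J = 181199
(-29872 + J) - 164665 = (-29872 + 181199) - 164665 = 151327 - 164665 = -13338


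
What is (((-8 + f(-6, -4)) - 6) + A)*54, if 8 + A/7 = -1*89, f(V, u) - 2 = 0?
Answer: -37314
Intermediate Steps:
f(V, u) = 2 (f(V, u) = 2 + 0 = 2)
A = -679 (A = -56 + 7*(-1*89) = -56 + 7*(-89) = -56 - 623 = -679)
(((-8 + f(-6, -4)) - 6) + A)*54 = (((-8 + 2) - 6) - 679)*54 = ((-6 - 6) - 679)*54 = (-12 - 679)*54 = -691*54 = -37314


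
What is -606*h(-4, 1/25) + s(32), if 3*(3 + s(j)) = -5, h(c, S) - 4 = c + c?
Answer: 7258/3 ≈ 2419.3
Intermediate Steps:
h(c, S) = 4 + 2*c (h(c, S) = 4 + (c + c) = 4 + 2*c)
s(j) = -14/3 (s(j) = -3 + (1/3)*(-5) = -3 - 5/3 = -14/3)
-606*h(-4, 1/25) + s(32) = -606*(4 + 2*(-4)) - 14/3 = -606*(4 - 8) - 14/3 = -606*(-4) - 14/3 = 2424 - 14/3 = 7258/3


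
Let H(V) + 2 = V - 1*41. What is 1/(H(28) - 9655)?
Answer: -1/9670 ≈ -0.00010341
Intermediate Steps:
H(V) = -43 + V (H(V) = -2 + (V - 1*41) = -2 + (V - 41) = -2 + (-41 + V) = -43 + V)
1/(H(28) - 9655) = 1/((-43 + 28) - 9655) = 1/(-15 - 9655) = 1/(-9670) = -1/9670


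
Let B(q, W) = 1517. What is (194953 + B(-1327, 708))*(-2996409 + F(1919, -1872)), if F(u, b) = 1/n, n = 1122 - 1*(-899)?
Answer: -1189771746264360/2021 ≈ -5.8870e+11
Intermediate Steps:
n = 2021 (n = 1122 + 899 = 2021)
F(u, b) = 1/2021
(194953 + B(-1327, 708))*(-2996409 + F(1919, -1872)) = (194953 + 1517)*(-2996409 + 1/2021) = 196470*(-6055742588/2021) = -1189771746264360/2021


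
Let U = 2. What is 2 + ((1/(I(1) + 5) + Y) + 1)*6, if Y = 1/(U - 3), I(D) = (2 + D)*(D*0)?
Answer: 16/5 ≈ 3.2000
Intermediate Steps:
I(D) = 0 (I(D) = (2 + D)*0 = 0)
Y = -1 (Y = 1/(2 - 3) = 1/(-1) = -1)
2 + ((1/(I(1) + 5) + Y) + 1)*6 = 2 + ((1/(0 + 5) - 1) + 1)*6 = 2 + ((1/5 - 1) + 1)*6 = 2 + ((⅕ - 1) + 1)*6 = 2 + (-⅘ + 1)*6 = 2 + (⅕)*6 = 2 + 6/5 = 16/5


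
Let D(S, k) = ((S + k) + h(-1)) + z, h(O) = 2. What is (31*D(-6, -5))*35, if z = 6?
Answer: -3255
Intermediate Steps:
D(S, k) = 8 + S + k (D(S, k) = ((S + k) + 2) + 6 = (2 + S + k) + 6 = 8 + S + k)
(31*D(-6, -5))*35 = (31*(8 - 6 - 5))*35 = (31*(-3))*35 = -93*35 = -3255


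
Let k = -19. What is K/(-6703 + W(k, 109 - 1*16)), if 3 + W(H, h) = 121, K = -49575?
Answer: 3305/439 ≈ 7.5285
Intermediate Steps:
W(H, h) = 118 (W(H, h) = -3 + 121 = 118)
K/(-6703 + W(k, 109 - 1*16)) = -49575/(-6703 + 118) = -49575/(-6585) = -49575*(-1/6585) = 3305/439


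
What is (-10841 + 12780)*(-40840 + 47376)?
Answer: 12673304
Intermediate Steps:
(-10841 + 12780)*(-40840 + 47376) = 1939*6536 = 12673304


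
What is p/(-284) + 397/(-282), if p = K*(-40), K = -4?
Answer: -39467/20022 ≈ -1.9712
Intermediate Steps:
p = 160 (p = -4*(-40) = 160)
p/(-284) + 397/(-282) = 160/(-284) + 397/(-282) = 160*(-1/284) + 397*(-1/282) = -40/71 - 397/282 = -39467/20022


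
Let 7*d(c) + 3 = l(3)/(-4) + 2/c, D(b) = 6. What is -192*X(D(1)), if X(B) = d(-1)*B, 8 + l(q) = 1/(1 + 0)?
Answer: 3744/7 ≈ 534.86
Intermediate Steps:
l(q) = -7 (l(q) = -8 + 1/(1 + 0) = -8 + 1/1 = -8 + 1 = -7)
d(c) = -5/28 + 2/(7*c) (d(c) = -3/7 + (-7/(-4) + 2/c)/7 = -3/7 + (-7*(-1/4) + 2/c)/7 = -3/7 + (7/4 + 2/c)/7 = -3/7 + (1/4 + 2/(7*c)) = -5/28 + 2/(7*c))
X(B) = -13*B/28 (X(B) = ((1/28)*(8 - 5*(-1))/(-1))*B = ((1/28)*(-1)*(8 + 5))*B = ((1/28)*(-1)*13)*B = -13*B/28)
-192*X(D(1)) = -(-624)*6/7 = -192*(-39/14) = 3744/7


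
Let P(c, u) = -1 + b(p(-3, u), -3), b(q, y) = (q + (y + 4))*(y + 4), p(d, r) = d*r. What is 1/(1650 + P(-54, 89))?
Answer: 1/1383 ≈ 0.00072307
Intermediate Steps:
b(q, y) = (4 + y)*(4 + q + y) (b(q, y) = (q + (4 + y))*(4 + y) = (4 + q + y)*(4 + y) = (4 + y)*(4 + q + y))
P(c, u) = -3*u (P(c, u) = -1 + (16 + (-3)² + 4*(-3*u) + 8*(-3) - 3*u*(-3)) = -1 + (16 + 9 - 12*u - 24 + 9*u) = -1 + (1 - 3*u) = -3*u)
1/(1650 + P(-54, 89)) = 1/(1650 - 3*89) = 1/(1650 - 267) = 1/1383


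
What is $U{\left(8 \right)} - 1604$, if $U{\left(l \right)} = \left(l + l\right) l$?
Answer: $-1476$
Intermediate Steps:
$U{\left(l \right)} = 2 l^{2}$ ($U{\left(l \right)} = 2 l l = 2 l^{2}$)
$U{\left(8 \right)} - 1604 = 2 \cdot 8^{2} - 1604 = 2 \cdot 64 - 1604 = 128 - 1604 = -1476$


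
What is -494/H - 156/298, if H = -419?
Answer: 40924/62431 ≈ 0.65551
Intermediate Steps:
-494/H - 156/298 = -494/(-419) - 156/298 = -494*(-1/419) - 156*1/298 = 494/419 - 78/149 = 40924/62431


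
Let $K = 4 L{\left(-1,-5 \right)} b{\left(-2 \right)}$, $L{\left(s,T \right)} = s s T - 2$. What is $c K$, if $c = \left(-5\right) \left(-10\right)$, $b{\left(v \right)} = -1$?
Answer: $1400$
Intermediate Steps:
$c = 50$
$L{\left(s,T \right)} = -2 + T s^{2}$ ($L{\left(s,T \right)} = s^{2} T - 2 = T s^{2} - 2 = -2 + T s^{2}$)
$K = 28$ ($K = 4 \left(-2 - 5 \left(-1\right)^{2}\right) \left(-1\right) = 4 \left(-2 - 5\right) \left(-1\right) = 4 \left(-7\right) \left(-1\right) = \left(-28\right) \left(-1\right) = 28$)
$c K = 50 \cdot 28 = 1400$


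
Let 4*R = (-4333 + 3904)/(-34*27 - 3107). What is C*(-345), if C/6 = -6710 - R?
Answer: 972282861/70 ≈ 1.3890e+7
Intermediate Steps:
R = 429/16100 (R = ((-4333 + 3904)/(-34*27 - 3107))/4 = (-429/(-918 - 3107))/4 = (-429/(-4025))/4 = (-429*(-1/4025))/4 = (1/4)*(429/4025) = 429/16100 ≈ 0.026646)
C = -324094287/8050 (C = 6*(-6710 - 1*429/16100) = 6*(-6710 - 429/16100) = 6*(-108031429/16100) = -324094287/8050 ≈ -40260.)
C*(-345) = -324094287/8050*(-345) = 972282861/70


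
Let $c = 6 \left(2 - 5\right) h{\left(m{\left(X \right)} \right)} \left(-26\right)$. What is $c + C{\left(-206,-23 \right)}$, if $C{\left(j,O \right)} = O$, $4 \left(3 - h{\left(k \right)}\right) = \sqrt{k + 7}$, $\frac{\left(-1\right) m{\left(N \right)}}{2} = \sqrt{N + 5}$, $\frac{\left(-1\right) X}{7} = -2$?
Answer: $1381 - 117 \sqrt{7 - 2 \sqrt{19}} \approx 1381.0 - 153.35 i$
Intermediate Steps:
$X = 14$ ($X = \left(-7\right) \left(-2\right) = 14$)
$m{\left(N \right)} = - 2 \sqrt{5 + N}$ ($m{\left(N \right)} = - 2 \sqrt{N + 5} = - 2 \sqrt{5 + N}$)
$h{\left(k \right)} = 3 - \frac{\sqrt{7 + k}}{4}$ ($h{\left(k \right)} = 3 - \frac{\sqrt{k + 7}}{4} = 3 - \frac{\sqrt{7 + k}}{4}$)
$c = 1404 - 117 \sqrt{7 - 2 \sqrt{19}}$ ($c = 6 \left(2 - 5\right) \left(3 - \frac{\sqrt{7 - 2 \sqrt{5 + 14}}}{4}\right) \left(-26\right) = 6 \left(-3\right) \left(3 - \frac{\sqrt{7 - 2 \sqrt{19}}}{4}\right) \left(-26\right) = - 18 \left(3 - \frac{\sqrt{7 - 2 \sqrt{19}}}{4}\right) \left(-26\right) = \left(-54 + \frac{9 \sqrt{7 - 2 \sqrt{19}}}{2}\right) \left(-26\right) = 1404 - 117 \sqrt{7 - 2 \sqrt{19}} \approx 1404.0 - 153.35 i$)
$c + C{\left(-206,-23 \right)} = \left(1404 - 117 \sqrt{7 - 2 \sqrt{19}}\right) - 23 = 1381 - 117 \sqrt{7 - 2 \sqrt{19}}$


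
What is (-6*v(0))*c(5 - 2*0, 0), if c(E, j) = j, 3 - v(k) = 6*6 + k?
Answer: 0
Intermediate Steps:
v(k) = -33 - k (v(k) = 3 - (6*6 + k) = 3 - (36 + k) = 3 + (-36 - k) = -33 - k)
(-6*v(0))*c(5 - 2*0, 0) = -6*(-33 - 1*0)*0 = -6*(-33 + 0)*0 = -6*(-33)*0 = 198*0 = 0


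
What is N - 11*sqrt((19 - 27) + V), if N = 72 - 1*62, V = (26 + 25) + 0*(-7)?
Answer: 10 - 11*sqrt(43) ≈ -62.132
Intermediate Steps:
V = 51 (V = 51 + 0 = 51)
N = 10 (N = 72 - 62 = 10)
N - 11*sqrt((19 - 27) + V) = 10 - 11*sqrt((19 - 27) + 51) = 10 - 11*sqrt(-8 + 51) = 10 - 11*sqrt(43)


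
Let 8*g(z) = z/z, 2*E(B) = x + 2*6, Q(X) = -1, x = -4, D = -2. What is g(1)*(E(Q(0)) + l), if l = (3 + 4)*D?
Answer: -5/4 ≈ -1.2500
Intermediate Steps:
E(B) = 4 (E(B) = (-4 + 2*6)/2 = (-4 + 12)/2 = (1/2)*8 = 4)
g(z) = 1/8 (g(z) = (z/z)/8 = (1/8)*1 = 1/8)
l = -14 (l = (3 + 4)*(-2) = 7*(-2) = -14)
g(1)*(E(Q(0)) + l) = (4 - 14)/8 = (1/8)*(-10) = -5/4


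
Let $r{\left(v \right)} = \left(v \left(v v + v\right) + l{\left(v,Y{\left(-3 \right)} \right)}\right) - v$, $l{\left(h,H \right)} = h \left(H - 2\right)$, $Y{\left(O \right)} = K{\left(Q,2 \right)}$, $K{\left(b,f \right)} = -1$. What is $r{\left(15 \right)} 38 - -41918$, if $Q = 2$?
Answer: $176438$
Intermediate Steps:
$Y{\left(O \right)} = -1$
$l{\left(h,H \right)} = h \left(-2 + H\right)$
$r{\left(v \right)} = - 4 v + v \left(v + v^{2}\right)$ ($r{\left(v \right)} = \left(v \left(v v + v\right) + v \left(-2 - 1\right)\right) - v = \left(v \left(v^{2} + v\right) + v \left(-3\right)\right) - v = \left(v \left(v + v^{2}\right) - 3 v\right) - v = \left(- 3 v + v \left(v + v^{2}\right)\right) - v = - 4 v + v \left(v + v^{2}\right)$)
$r{\left(15 \right)} 38 - -41918 = 15 \left(-4 + 15 + 15^{2}\right) 38 - -41918 = 15 \left(-4 + 15 + 225\right) 38 + 41918 = 15 \cdot 236 \cdot 38 + 41918 = 3540 \cdot 38 + 41918 = 134520 + 41918 = 176438$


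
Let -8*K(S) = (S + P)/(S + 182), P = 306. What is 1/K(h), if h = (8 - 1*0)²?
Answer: -984/185 ≈ -5.3189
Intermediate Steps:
h = 64 (h = (8 + 0)² = 8² = 64)
K(S) = -(306 + S)/(8*(182 + S)) (K(S) = -(S + 306)/(8*(S + 182)) = -(306 + S)/(8*(182 + S)))
1/K(h) = 1/((-306 - 1*64)/(8*(182 + 64))) = 1/((⅛)*(-306 - 64)/246) = 1/((⅛)*(1/246)*(-370)) = 1/(-185/984) = -984/185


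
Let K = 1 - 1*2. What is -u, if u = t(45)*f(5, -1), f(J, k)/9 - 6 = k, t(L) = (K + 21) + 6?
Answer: -1170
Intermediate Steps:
K = -1 (K = 1 - 2 = -1)
t(L) = 26 (t(L) = (-1 + 21) + 6 = 20 + 6 = 26)
f(J, k) = 54 + 9*k
u = 1170 (u = 26*(54 + 9*(-1)) = 26*(54 - 9) = 26*45 = 1170)
-u = -1*1170 = -1170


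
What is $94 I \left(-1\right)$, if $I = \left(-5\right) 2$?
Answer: $940$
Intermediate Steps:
$I = -10$
$94 I \left(-1\right) = 94 \left(-10\right) \left(-1\right) = \left(-940\right) \left(-1\right) = 940$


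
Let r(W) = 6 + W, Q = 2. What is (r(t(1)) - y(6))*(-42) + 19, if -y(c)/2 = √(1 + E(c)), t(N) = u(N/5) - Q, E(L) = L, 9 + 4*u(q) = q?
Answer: -283/5 - 84*√7 ≈ -278.84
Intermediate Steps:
u(q) = -9/4 + q/4
t(N) = -17/4 + N/20 (t(N) = (-9/4 + (N/5)/4) - 1*2 = (-9/4 + (N*(⅕))/4) - 2 = (-9/4 + (N/5)/4) - 2 = (-9/4 + N/20) - 2 = -17/4 + N/20)
y(c) = -2*√(1 + c)
(r(t(1)) - y(6))*(-42) + 19 = ((6 + (-17/4 + (1/20)*1)) - (-2)*√(1 + 6))*(-42) + 19 = ((6 + (-17/4 + 1/20)) - (-2)*√7)*(-42) + 19 = ((6 - 21/5) + 2*√7)*(-42) + 19 = (9/5 + 2*√7)*(-42) + 19 = (-378/5 - 84*√7) + 19 = -283/5 - 84*√7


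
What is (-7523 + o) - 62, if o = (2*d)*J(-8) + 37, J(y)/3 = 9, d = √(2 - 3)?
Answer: -7548 + 54*I ≈ -7548.0 + 54.0*I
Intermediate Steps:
d = I (d = √(-1) = I ≈ 1.0*I)
J(y) = 27 (J(y) = 3*9 = 27)
o = 37 + 54*I (o = (2*I)*27 + 37 = 54*I + 37 = 37 + 54*I ≈ 37.0 + 54.0*I)
(-7523 + o) - 62 = (-7523 + (37 + 54*I)) - 62 = (-7486 + 54*I) - 62 = -7548 + 54*I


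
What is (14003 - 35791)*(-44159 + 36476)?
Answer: 167397204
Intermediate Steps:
(14003 - 35791)*(-44159 + 36476) = -21788*(-7683) = 167397204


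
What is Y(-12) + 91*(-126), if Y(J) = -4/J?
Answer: -34397/3 ≈ -11466.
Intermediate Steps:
Y(-12) + 91*(-126) = -4/(-12) + 91*(-126) = -4*(-1/12) - 11466 = 1/3 - 11466 = -34397/3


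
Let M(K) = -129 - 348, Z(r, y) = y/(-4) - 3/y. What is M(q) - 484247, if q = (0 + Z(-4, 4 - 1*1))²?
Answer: -484724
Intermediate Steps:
Z(r, y) = -3/y - y/4 (Z(r, y) = y*(-¼) - 3/y = -y/4 - 3/y = -3/y - y/4)
q = 49/16 (q = (0 + (-3/(4 - 1*1) - (4 - 1*1)/4))² = (0 + (-3/(4 - 1) - (4 - 1)/4))² = (0 + (-3/3 - ¼*3))² = (0 + (-3*⅓ - ¾))² = (0 + (-1 - ¾))² = (0 - 7/4)² = (-7/4)² = 49/16 ≈ 3.0625)
M(K) = -477
M(q) - 484247 = -477 - 484247 = -484724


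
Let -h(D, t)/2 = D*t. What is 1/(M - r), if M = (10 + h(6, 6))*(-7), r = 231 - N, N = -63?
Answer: 1/140 ≈ 0.0071429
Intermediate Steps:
r = 294 (r = 231 - 1*(-63) = 231 + 63 = 294)
h(D, t) = -2*D*t
M = 434 (M = (10 - 2*6*6)*(-7) = (10 - 72)*(-7) = -62*(-7) = 434)
1/(M - r) = 1/(434 - 1*294) = 1/(434 - 294) = 1/140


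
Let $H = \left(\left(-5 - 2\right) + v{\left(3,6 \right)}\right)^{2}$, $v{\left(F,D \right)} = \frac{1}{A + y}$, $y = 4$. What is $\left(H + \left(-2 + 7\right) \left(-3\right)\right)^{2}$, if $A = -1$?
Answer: $\frac{70225}{81} \approx 866.98$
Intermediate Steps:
$v{\left(F,D \right)} = \frac{1}{3}$ ($v{\left(F,D \right)} = \frac{1}{-1 + 4} = \frac{1}{3}$)
$H = \frac{400}{9}$ ($H = \left(\left(-5 - 2\right) + \frac{1}{3}\right)^{2} = \left(-7 + \frac{1}{3}\right)^{2} = \left(- \frac{20}{3}\right)^{2} = \frac{400}{9} \approx 44.444$)
$\left(H + \left(-2 + 7\right) \left(-3\right)\right)^{2} = \left(\frac{400}{9} + \left(-2 + 7\right) \left(-3\right)\right)^{2} = \left(\frac{400}{9} + 5 \left(-3\right)\right)^{2} = \left(\frac{400}{9} - 15\right)^{2} = \left(\frac{265}{9}\right)^{2} = \frac{70225}{81}$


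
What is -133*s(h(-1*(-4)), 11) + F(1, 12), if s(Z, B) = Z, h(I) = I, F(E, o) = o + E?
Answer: -519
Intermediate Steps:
F(E, o) = E + o
-133*s(h(-1*(-4)), 11) + F(1, 12) = -(-133)*(-4) + (1 + 12) = -133*4 + 13 = -532 + 13 = -519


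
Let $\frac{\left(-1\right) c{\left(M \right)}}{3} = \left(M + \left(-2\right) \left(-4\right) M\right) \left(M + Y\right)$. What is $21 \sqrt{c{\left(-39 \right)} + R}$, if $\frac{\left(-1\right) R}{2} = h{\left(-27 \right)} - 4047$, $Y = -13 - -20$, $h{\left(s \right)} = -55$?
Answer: $42 i \sqrt{6373} \approx 3352.9 i$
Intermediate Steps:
$Y = 7$ ($Y = -13 + 20 = 7$)
$c{\left(M \right)} = - 27 M \left(7 + M\right)$ ($c{\left(M \right)} = - 3 \left(M + \left(-2\right) \left(-4\right) M\right) \left(M + 7\right) = - 3 \left(M + 8 M\right) \left(7 + M\right) = - 3 \cdot 9 M \left(7 + M\right) = - 27 M \left(7 + M\right)$)
$R = 8204$ ($R = - 2 \left(-55 - 4047\right) = \left(-2\right) \left(-4102\right) = 8204$)
$21 \sqrt{c{\left(-39 \right)} + R} = 21 \sqrt{\left(-27\right) \left(-39\right) \left(7 - 39\right) + 8204} = 21 \sqrt{\left(-27\right) \left(-39\right) \left(-32\right) + 8204} = 21 \sqrt{-33696 + 8204} = 21 \sqrt{-25492} = 21 \cdot 2 i \sqrt{6373} = 42 i \sqrt{6373}$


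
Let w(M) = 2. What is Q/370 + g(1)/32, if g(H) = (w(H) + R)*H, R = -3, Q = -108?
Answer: -1913/5920 ≈ -0.32314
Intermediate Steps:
g(H) = -H (g(H) = (2 - 3)*H = -H)
Q/370 + g(1)/32 = -108/370 - 1*1/32 = -108*1/370 - 1*1/32 = -54/185 - 1/32 = -1913/5920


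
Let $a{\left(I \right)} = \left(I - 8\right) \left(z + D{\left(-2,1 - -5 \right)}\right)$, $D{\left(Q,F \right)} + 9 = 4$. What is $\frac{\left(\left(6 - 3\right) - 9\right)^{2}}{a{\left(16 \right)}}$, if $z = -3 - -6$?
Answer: $- \frac{9}{4} \approx -2.25$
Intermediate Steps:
$D{\left(Q,F \right)} = -5$ ($D{\left(Q,F \right)} = -9 + 4 = -5$)
$z = 3$ ($z = -3 + 6 = 3$)
$a{\left(I \right)} = 16 - 2 I$ ($a{\left(I \right)} = \left(I - 8\right) \left(3 - 5\right) = \left(-8 + I\right) \left(-2\right) = 16 - 2 I$)
$\frac{\left(\left(6 - 3\right) - 9\right)^{2}}{a{\left(16 \right)}} = \frac{\left(\left(6 - 3\right) - 9\right)^{2}}{16 - 32} = \frac{\left(3 - 9\right)^{2}}{16 - 32} = \frac{\left(-6\right)^{2}}{-16} = 36 \left(- \frac{1}{16}\right) = - \frac{9}{4}$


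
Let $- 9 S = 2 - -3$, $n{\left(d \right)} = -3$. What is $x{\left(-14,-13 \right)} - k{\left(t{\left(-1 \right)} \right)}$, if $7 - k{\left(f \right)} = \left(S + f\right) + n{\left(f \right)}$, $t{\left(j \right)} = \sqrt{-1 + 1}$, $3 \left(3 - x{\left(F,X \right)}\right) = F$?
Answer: $- \frac{26}{9} \approx -2.8889$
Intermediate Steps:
$x{\left(F,X \right)} = 3 - \frac{F}{3}$
$t{\left(j \right)} = 0$ ($t{\left(j \right)} = \sqrt{0} = 0$)
$S = - \frac{5}{9}$ ($S = - \frac{2 - -3}{9} = - \frac{2 + 3}{9} = \left(- \frac{1}{9}\right) 5 = - \frac{5}{9} \approx -0.55556$)
$k{\left(f \right)} = \frac{95}{9} - f$ ($k{\left(f \right)} = 7 - \left(\left(- \frac{5}{9} + f\right) - 3\right) = 7 - \left(- \frac{32}{9} + f\right) = \frac{95}{9} - f$)
$x{\left(-14,-13 \right)} - k{\left(t{\left(-1 \right)} \right)} = \left(3 - - \frac{14}{3}\right) - \left(\frac{95}{9} - 0\right) = \left(3 + \frac{14}{3}\right) - \left(\frac{95}{9} + 0\right) = \frac{23}{3} - \frac{95}{9} = - \frac{26}{9}$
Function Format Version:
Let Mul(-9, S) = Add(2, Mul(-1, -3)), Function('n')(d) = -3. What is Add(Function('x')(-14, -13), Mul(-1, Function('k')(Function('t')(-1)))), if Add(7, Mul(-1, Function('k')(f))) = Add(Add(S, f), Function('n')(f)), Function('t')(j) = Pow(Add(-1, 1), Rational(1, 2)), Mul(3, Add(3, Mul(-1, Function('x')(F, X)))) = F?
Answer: Rational(-26, 9) ≈ -2.8889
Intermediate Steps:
Function('x')(F, X) = Add(3, Mul(Rational(-1, 3), F))
Function('t')(j) = 0 (Function('t')(j) = Pow(0, Rational(1, 2)) = 0)
S = Rational(-5, 9) (S = Mul(Rational(-1, 9), Add(2, Mul(-1, -3))) = Mul(Rational(-1, 9), Add(2, 3)) = Mul(Rational(-1, 9), 5) = Rational(-5, 9) ≈ -0.55556)
Function('k')(f) = Add(Rational(95, 9), Mul(-1, f)) (Function('k')(f) = Add(7, Mul(-1, Add(Add(Rational(-5, 9), f), -3))) = Add(7, Mul(-1, Add(Rational(-32, 9), f))) = Add(7, Add(Rational(32, 9), Mul(-1, f))) = Add(Rational(95, 9), Mul(-1, f)))
Add(Function('x')(-14, -13), Mul(-1, Function('k')(Function('t')(-1)))) = Add(Add(3, Mul(Rational(-1, 3), -14)), Mul(-1, Add(Rational(95, 9), Mul(-1, 0)))) = Add(Add(3, Rational(14, 3)), Mul(-1, Add(Rational(95, 9), 0))) = Add(Rational(23, 3), Mul(-1, Rational(95, 9))) = Add(Rational(23, 3), Rational(-95, 9)) = Rational(-26, 9)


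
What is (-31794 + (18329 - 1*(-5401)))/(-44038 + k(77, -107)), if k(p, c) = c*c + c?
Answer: 1008/4087 ≈ 0.24664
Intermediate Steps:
k(p, c) = c + c² (k(p, c) = c² + c = c + c²)
(-31794 + (18329 - 1*(-5401)))/(-44038 + k(77, -107)) = (-31794 + (18329 - 1*(-5401)))/(-44038 - 107*(1 - 107)) = (-31794 + (18329 + 5401))/(-44038 - 107*(-106)) = (-31794 + 23730)/(-44038 + 11342) = -8064/(-32696) = -8064*(-1/32696) = 1008/4087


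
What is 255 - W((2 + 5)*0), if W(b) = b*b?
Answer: 255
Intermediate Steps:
W(b) = b**2
255 - W((2 + 5)*0) = 255 - ((2 + 5)*0)**2 = 255 - (7*0)**2 = 255 - 1*0**2 = 255 - 1*0 = 255 + 0 = 255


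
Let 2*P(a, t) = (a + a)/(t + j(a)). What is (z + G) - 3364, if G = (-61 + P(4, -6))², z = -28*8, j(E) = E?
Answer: 381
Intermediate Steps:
P(a, t) = a/(a + t) (P(a, t) = ((a + a)/(t + a))/2 = ((2*a)/(a + t))/2 = (2*a/(a + t))/2 = a/(a + t))
z = -224
G = 3969 (G = (-61 + 4/(4 - 6))² = (-61 + 4/(-2))² = (-61 + 4*(-½))² = (-61 - 2)² = (-63)² = 3969)
(z + G) - 3364 = (-224 + 3969) - 3364 = 3745 - 3364 = 381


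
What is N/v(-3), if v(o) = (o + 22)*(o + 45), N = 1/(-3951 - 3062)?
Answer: -1/5596374 ≈ -1.7869e-7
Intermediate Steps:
N = -1/7013 (N = 1/(-7013) = -1/7013 ≈ -0.00014259)
v(o) = (22 + o)*(45 + o)
N/v(-3) = -1/(7013*(990 + (-3)**2 + 67*(-3))) = -1/(7013*(990 + 9 - 201)) = -1/7013/798 = -1/7013*1/798 = -1/5596374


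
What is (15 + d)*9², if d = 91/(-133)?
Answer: 22032/19 ≈ 1159.6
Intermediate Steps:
d = -13/19 (d = 91*(-1/133) = -13/19 ≈ -0.68421)
(15 + d)*9² = (15 - 13/19)*9² = (272/19)*81 = 22032/19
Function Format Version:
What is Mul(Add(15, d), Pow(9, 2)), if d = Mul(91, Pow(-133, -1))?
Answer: Rational(22032, 19) ≈ 1159.6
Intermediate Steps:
d = Rational(-13, 19) (d = Mul(91, Rational(-1, 133)) = Rational(-13, 19) ≈ -0.68421)
Mul(Add(15, d), Pow(9, 2)) = Mul(Add(15, Rational(-13, 19)), Pow(9, 2)) = Mul(Rational(272, 19), 81) = Rational(22032, 19)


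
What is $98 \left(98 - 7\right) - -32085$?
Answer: $41003$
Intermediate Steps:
$98 \left(98 - 7\right) - -32085 = 98 \cdot 91 + 32085 = 8918 + 32085 = 41003$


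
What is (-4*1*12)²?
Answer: 2304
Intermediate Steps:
(-4*1*12)² = (-4*12)² = (-48)² = 2304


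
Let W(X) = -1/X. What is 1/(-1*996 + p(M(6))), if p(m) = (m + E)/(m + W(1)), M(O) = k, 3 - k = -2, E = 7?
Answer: -1/993 ≈ -0.0010071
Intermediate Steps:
k = 5 (k = 3 - 1*(-2) = 3 + 2 = 5)
M(O) = 5
p(m) = (7 + m)/(-1 + m) (p(m) = (m + 7)/(m - 1/1) = (7 + m)/(m - 1*1) = (7 + m)/(m - 1) = (7 + m)/(-1 + m))
1/(-1*996 + p(M(6))) = 1/(-1*996 + (7 + 5)/(-1 + 5)) = 1/(-996 + 12/4) = 1/(-996 + (¼)*12) = 1/(-996 + 3) = 1/(-993) = -1/993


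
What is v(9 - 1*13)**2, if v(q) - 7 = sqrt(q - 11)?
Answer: (7 + I*sqrt(15))**2 ≈ 34.0 + 54.222*I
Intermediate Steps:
v(q) = 7 + sqrt(-11 + q) (v(q) = 7 + sqrt(q - 11) = 7 + sqrt(-11 + q))
v(9 - 1*13)**2 = (7 + sqrt(-11 + (9 - 1*13)))**2 = (7 + sqrt(-11 + (9 - 13)))**2 = (7 + sqrt(-11 - 4))**2 = (7 + sqrt(-15))**2 = (7 + I*sqrt(15))**2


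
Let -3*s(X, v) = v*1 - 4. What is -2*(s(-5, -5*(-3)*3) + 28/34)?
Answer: 1310/51 ≈ 25.686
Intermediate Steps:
s(X, v) = 4/3 - v/3 (s(X, v) = -(v*1 - 4)/3 = -(v - 4)/3 = -(-4 + v)/3 = 4/3 - v/3)
-2*(s(-5, -5*(-3)*3) + 28/34) = -2*((4/3 - (-5*(-3))*3/3) + 28/34) = -2*((4/3 - 5*3) + 28*(1/34)) = -2*((4/3 - 1/3*45) + 14/17) = -2*((4/3 - 15) + 14/17) = -2*(-41/3 + 14/17) = -2*(-655/51) = 1310/51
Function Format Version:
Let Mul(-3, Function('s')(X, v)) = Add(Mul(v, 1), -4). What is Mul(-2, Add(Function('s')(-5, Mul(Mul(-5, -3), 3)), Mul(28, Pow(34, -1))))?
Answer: Rational(1310, 51) ≈ 25.686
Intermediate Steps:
Function('s')(X, v) = Add(Rational(4, 3), Mul(Rational(-1, 3), v)) (Function('s')(X, v) = Mul(Rational(-1, 3), Add(Mul(v, 1), -4)) = Mul(Rational(-1, 3), Add(v, -4)) = Mul(Rational(-1, 3), Add(-4, v)) = Add(Rational(4, 3), Mul(Rational(-1, 3), v)))
Mul(-2, Add(Function('s')(-5, Mul(Mul(-5, -3), 3)), Mul(28, Pow(34, -1)))) = Mul(-2, Add(Add(Rational(4, 3), Mul(Rational(-1, 3), Mul(Mul(-5, -3), 3))), Mul(28, Pow(34, -1)))) = Mul(-2, Add(Add(Rational(4, 3), Mul(Rational(-1, 3), Mul(15, 3))), Mul(28, Rational(1, 34)))) = Mul(-2, Add(Add(Rational(4, 3), Mul(Rational(-1, 3), 45)), Rational(14, 17))) = Mul(-2, Add(Add(Rational(4, 3), -15), Rational(14, 17))) = Mul(-2, Add(Rational(-41, 3), Rational(14, 17))) = Mul(-2, Rational(-655, 51)) = Rational(1310, 51)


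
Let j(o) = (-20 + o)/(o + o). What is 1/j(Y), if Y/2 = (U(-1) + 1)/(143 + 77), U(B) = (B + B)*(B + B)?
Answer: -2/439 ≈ -0.0045558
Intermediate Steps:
U(B) = 4*B² (U(B) = (2*B)*(2*B) = 4*B²)
Y = 1/22 (Y = 2*((4*(-1)² + 1)/(143 + 77)) = 2*((4*1 + 1)/220) = 2*((4 + 1)*(1/220)) = 2*(5*(1/220)) = 2*(1/44) = 1/22 ≈ 0.045455)
j(o) = (-20 + o)/(2*o) (j(o) = (-20 + o)/((2*o)) = (-20 + o)*(1/(2*o)) = (-20 + o)/(2*o))
1/j(Y) = 1/((-20 + 1/22)/(2*(1/22))) = 1/((½)*22*(-439/22)) = 1/(-439/2) = -2/439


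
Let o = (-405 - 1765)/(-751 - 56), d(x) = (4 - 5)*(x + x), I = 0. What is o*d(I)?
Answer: 0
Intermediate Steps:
d(x) = -2*x
o = 2170/807 (o = -2170/(-807) = -2170*(-1/807) = 2170/807 ≈ 2.6890)
o*d(I) = 2170*(-2*0)/807 = (2170/807)*0 = 0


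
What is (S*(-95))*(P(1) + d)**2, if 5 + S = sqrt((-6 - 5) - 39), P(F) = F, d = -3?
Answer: 1900 - 1900*I*sqrt(2) ≈ 1900.0 - 2687.0*I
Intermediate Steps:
S = -5 + 5*I*sqrt(2) (S = -5 + sqrt((-6 - 5) - 39) = -5 + sqrt(-11 - 39) = -5 + sqrt(-50) = -5 + 5*I*sqrt(2) ≈ -5.0 + 7.0711*I)
(S*(-95))*(P(1) + d)**2 = ((-5 + 5*I*sqrt(2))*(-95))*(1 - 3)**2 = (475 - 475*I*sqrt(2))*(-2)**2 = (475 - 475*I*sqrt(2))*4 = 1900 - 1900*I*sqrt(2)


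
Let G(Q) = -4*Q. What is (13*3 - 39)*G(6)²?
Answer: 0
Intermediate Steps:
(13*3 - 39)*G(6)² = (13*3 - 39)*(-4*6)² = (39 - 39)*(-24)² = 0*576 = 0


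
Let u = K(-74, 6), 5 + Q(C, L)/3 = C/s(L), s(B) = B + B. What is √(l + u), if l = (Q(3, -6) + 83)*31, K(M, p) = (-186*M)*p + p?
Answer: √338699/2 ≈ 290.99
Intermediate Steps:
s(B) = 2*B
Q(C, L) = -15 + 3*C/(2*L) (Q(C, L) = -15 + 3*(C/((2*L))) = -15 + 3*(C*(1/(2*L))) = -15 + 3*(C/(2*L)) = -15 + 3*C/(2*L))
K(M, p) = p - 186*M*p (K(M, p) = -186*M*p + p = p - 186*M*p)
l = 8339/4 (l = ((-15 + (3/2)*3/(-6)) + 83)*31 = ((-15 + (3/2)*3*(-⅙)) + 83)*31 = ((-15 - ¾) + 83)*31 = (-63/4 + 83)*31 = (269/4)*31 = 8339/4 ≈ 2084.8)
u = 82590 (u = 6*(1 - 186*(-74)) = 6*(1 + 13764) = 6*13765 = 82590)
√(l + u) = √(8339/4 + 82590) = √(338699/4) = √338699/2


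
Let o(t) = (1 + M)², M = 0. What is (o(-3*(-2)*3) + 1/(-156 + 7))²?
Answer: 21904/22201 ≈ 0.98662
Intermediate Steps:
o(t) = 1 (o(t) = (1 + 0)² = 1² = 1)
(o(-3*(-2)*3) + 1/(-156 + 7))² = (1 + 1/(-156 + 7))² = (1 + 1/(-149))² = (1 - 1/149)² = (148/149)² = 21904/22201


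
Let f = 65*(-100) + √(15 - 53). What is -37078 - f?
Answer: -30578 - I*√38 ≈ -30578.0 - 6.1644*I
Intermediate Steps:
f = -6500 + I*√38 (f = -6500 + √(-38) = -6500 + I*√38 ≈ -6500.0 + 6.1644*I)
-37078 - f = -37078 - (-6500 + I*√38) = -37078 + (6500 - I*√38) = -30578 - I*√38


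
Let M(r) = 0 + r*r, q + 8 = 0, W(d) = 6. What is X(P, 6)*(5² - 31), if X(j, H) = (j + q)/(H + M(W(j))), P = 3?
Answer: 5/7 ≈ 0.71429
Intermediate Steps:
q = -8 (q = -8 + 0 = -8)
M(r) = r² (M(r) = 0 + r² = r²)
X(j, H) = (-8 + j)/(36 + H) (X(j, H) = (j - 8)/(H + 6²) = (-8 + j)/(H + 36) = (-8 + j)/(36 + H))
X(P, 6)*(5² - 31) = ((-8 + 3)/(36 + 6))*(5² - 31) = (-5/42)*(25 - 31) = ((1/42)*(-5))*(-6) = -5/42*(-6) = 5/7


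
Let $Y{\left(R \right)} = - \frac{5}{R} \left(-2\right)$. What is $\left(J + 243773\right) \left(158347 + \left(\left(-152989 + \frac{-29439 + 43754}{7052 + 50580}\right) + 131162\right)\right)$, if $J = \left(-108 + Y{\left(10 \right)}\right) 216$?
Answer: $\frac{1736146395105255}{57632} \approx 3.0125 \cdot 10^{10}$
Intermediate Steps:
$Y{\left(R \right)} = \frac{10}{R}$
$J = -23112$ ($J = \left(-108 + \frac{10}{10}\right) 216 = \left(-108 + 10 \cdot \frac{1}{10}\right) 216 = \left(-108 + 1\right) 216 = \left(-107\right) 216 = -23112$)
$\left(J + 243773\right) \left(158347 + \left(\left(-152989 + \frac{-29439 + 43754}{7052 + 50580}\right) + 131162\right)\right) = \left(-23112 + 243773\right) \left(158347 + \left(\left(-152989 + \frac{-29439 + 43754}{7052 + 50580}\right) + 131162\right)\right) = 220661 \left(158347 + \left(\left(-152989 + \frac{14315}{57632}\right) + 131162\right)\right) = 220661 \left(158347 + \left(- \frac{8817047733}{57632} + 131162\right)\right) = 220661 \left(158347 - \frac{1257919349}{57632}\right) = 220661 \cdot \frac{7867934955}{57632} = \frac{1736146395105255}{57632}$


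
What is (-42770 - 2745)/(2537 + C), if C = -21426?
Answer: 45515/18889 ≈ 2.4096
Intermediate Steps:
(-42770 - 2745)/(2537 + C) = (-42770 - 2745)/(2537 - 21426) = -45515/(-18889) = -45515*(-1/18889) = 45515/18889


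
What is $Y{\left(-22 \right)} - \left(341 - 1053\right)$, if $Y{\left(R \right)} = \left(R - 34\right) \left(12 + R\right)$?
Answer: $1272$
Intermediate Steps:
$Y{\left(R \right)} = \left(-34 + R\right) \left(12 + R\right)$
$Y{\left(-22 \right)} - \left(341 - 1053\right) = \left(-408 + \left(-22\right)^{2} - -484\right) - \left(341 - 1053\right) = \left(-408 + 484 + 484\right) - \left(341 - 1053\right) = 560 - -712 = 560 + 712 = 1272$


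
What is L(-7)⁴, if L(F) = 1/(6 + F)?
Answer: 1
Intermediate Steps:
L(-7)⁴ = (1/(6 - 7))⁴ = (1/(-1))⁴ = (-1)⁴ = 1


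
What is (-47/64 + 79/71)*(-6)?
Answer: -5157/2272 ≈ -2.2698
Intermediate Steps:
(-47/64 + 79/71)*(-6) = (1719/4544)*(-6) = -5157/2272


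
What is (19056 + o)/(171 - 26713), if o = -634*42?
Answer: 3786/13271 ≈ 0.28528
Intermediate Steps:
o = -26628
(19056 + o)/(171 - 26713) = (19056 - 26628)/(171 - 26713) = -7572/(-26542) = -7572*(-1/26542) = 3786/13271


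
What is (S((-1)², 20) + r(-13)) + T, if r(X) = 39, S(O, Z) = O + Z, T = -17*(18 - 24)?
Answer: 162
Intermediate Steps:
T = 102 (T = -17*(-6) = 102)
(S((-1)², 20) + r(-13)) + T = (((-1)² + 20) + 39) + 102 = ((1 + 20) + 39) + 102 = (21 + 39) + 102 = 60 + 102 = 162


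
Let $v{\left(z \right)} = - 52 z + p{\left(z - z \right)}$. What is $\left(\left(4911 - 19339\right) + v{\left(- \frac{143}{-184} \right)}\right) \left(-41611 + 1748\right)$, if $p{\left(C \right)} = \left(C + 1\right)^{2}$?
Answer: $\frac{26528866363}{46} \approx 5.7671 \cdot 10^{8}$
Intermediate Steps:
$p{\left(C \right)} = \left(1 + C\right)^{2}$
$v{\left(z \right)} = 1 - 52 z$ ($v{\left(z \right)} = - 52 z + \left(1 + \left(z - z\right)\right)^{2} = - 52 z + \left(1 + 0\right)^{2} = - 52 z + 1^{2} = - 52 z + 1 = 1 - 52 z$)
$\left(\left(4911 - 19339\right) + v{\left(- \frac{143}{-184} \right)}\right) \left(-41611 + 1748\right) = \left(\left(4911 - 19339\right) + \left(1 - 52 \left(- \frac{143}{-184}\right)\right)\right) \left(-41611 + 1748\right) = \left(-14428 + \left(1 - 52 \left(\left(-143\right) \left(- \frac{1}{184}\right)\right)\right)\right) \left(-39863\right) = \left(-14428 + \left(1 - \frac{1859}{46}\right)\right) \left(-39863\right) = \left(-14428 - \frac{1813}{46}\right) \left(-39863\right) = \left(- \frac{665501}{46}\right) \left(-39863\right) = \frac{26528866363}{46}$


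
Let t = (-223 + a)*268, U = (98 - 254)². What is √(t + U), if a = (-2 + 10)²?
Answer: 2*I*√4569 ≈ 135.19*I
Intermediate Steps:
a = 64 (a = 8² = 64)
U = 24336 (U = (-156)² = 24336)
t = -42612 (t = (-223 + 64)*268 = -159*268 = -42612)
√(t + U) = √(-42612 + 24336) = √(-18276) = 2*I*√4569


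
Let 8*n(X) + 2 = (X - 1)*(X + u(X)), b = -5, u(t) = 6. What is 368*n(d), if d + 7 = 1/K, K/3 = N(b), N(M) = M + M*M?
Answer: 484403/1800 ≈ 269.11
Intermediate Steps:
N(M) = M + M²
K = 60 (K = 3*(-5*(1 - 5)) = 3*(-5*(-4)) = 3*20 = 60)
d = -419/60 (d = -7 + 1/60 = -419/60 ≈ -6.9833)
n(X) = -¼ + (-1 + X)*(6 + X)/8 (n(X) = -¼ + ((X - 1)*(X + 6))/8 = -¼ + ((-1 + X)*(6 + X))/8 = -¼ + (-1 + X)*(6 + X)/8)
368*n(d) = 368*(-1 + (-419/60)²/8 + (5/8)*(-419/60)) = 368*(-1 + (⅛)*(175561/3600) - 419/96) = 368*(-1 + 175561/28800 - 419/96) = 368*(21061/28800) = 484403/1800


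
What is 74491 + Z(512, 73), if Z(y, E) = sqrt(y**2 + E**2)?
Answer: 74491 + sqrt(267473) ≈ 75008.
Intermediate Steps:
Z(y, E) = sqrt(E**2 + y**2)
74491 + Z(512, 73) = 74491 + sqrt(73**2 + 512**2) = 74491 + sqrt(5329 + 262144) = 74491 + sqrt(267473)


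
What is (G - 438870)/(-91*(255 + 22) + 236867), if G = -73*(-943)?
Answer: -370031/211660 ≈ -1.7482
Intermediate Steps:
G = 68839
(G - 438870)/(-91*(255 + 22) + 236867) = (68839 - 438870)/(-91*(255 + 22) + 236867) = -370031/(-91*277 + 236867) = -370031/(-25207 + 236867) = -370031/211660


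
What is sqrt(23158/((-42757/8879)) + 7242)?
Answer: 2*sqrt(6579664234)/3289 ≈ 49.325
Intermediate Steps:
sqrt(23158/((-42757/8879)) + 7242) = sqrt(23158/((-42757*1/8879)) + 7242) = sqrt(23158/(-3289/683) + 7242) = sqrt(23158*(-683/3289) + 7242) = sqrt(-15816914/3289 + 7242) = sqrt(8002024/3289) = 2*sqrt(6579664234)/3289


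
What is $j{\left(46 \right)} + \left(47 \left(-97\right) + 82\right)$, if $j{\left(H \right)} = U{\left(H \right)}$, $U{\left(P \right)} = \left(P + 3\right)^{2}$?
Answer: $-2076$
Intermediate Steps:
$U{\left(P \right)} = \left(3 + P\right)^{2}$
$j{\left(H \right)} = \left(3 + H\right)^{2}$
$j{\left(46 \right)} + \left(47 \left(-97\right) + 82\right) = \left(3 + 46\right)^{2} + \left(47 \left(-97\right) + 82\right) = 49^{2} + \left(-4559 + 82\right) = 2401 - 4477 = -2076$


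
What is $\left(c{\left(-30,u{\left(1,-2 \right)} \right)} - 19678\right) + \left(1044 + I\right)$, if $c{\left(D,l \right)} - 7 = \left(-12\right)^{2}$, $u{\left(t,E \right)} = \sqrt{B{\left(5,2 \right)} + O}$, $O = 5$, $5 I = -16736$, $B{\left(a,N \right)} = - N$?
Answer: $- \frac{109151}{5} \approx -21830.0$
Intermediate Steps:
$I = - \frac{16736}{5}$ ($I = \frac{1}{5} \left(-16736\right) = - \frac{16736}{5} \approx -3347.2$)
$u{\left(t,E \right)} = \sqrt{3}$ ($u{\left(t,E \right)} = \sqrt{\left(-1\right) 2 + 5} = \sqrt{-2 + 5} = \sqrt{3}$)
$c{\left(D,l \right)} = 151$ ($c{\left(D,l \right)} = 7 + \left(-12\right)^{2} = 7 + 144 = 151$)
$\left(c{\left(-30,u{\left(1,-2 \right)} \right)} - 19678\right) + \left(1044 + I\right) = \left(151 - 19678\right) + \left(1044 - \frac{16736}{5}\right) = -19527 - \frac{11516}{5} = - \frac{109151}{5}$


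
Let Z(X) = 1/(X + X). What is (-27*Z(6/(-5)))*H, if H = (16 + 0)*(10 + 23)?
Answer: 5940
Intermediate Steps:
H = 528 (H = 16*33 = 528)
Z(X) = 1/(2*X)
(-27*Z(6/(-5)))*H = -27/(2*(6/(-5)))*528 = -27/(2*(6*(-1/5)))*528 = -27/(2*(-6/5))*528 = -27*(-5)/(2*6)*528 = -27*(-5/12)*528 = (45/4)*528 = 5940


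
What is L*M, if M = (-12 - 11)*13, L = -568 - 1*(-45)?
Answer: 156377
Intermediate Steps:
L = -523 (L = -568 + 45 = -523)
M = -299 (M = -23*13 = -299)
L*M = -523*(-299) = 156377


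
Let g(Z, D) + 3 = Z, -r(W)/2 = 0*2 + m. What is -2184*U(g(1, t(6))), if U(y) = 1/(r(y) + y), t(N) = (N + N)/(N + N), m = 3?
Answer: 273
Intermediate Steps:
t(N) = 1 (t(N) = (2*N)/((2*N)) = (2*N)*(1/(2*N)) = 1)
r(W) = -6 (r(W) = -2*(0*2 + 3) = -2*(0 + 3) = -2*3 = -6)
g(Z, D) = -3 + Z
U(y) = 1/(-6 + y)
-2184*U(g(1, t(6))) = -2184/(-6 + (-3 + 1)) = -2184/(-6 - 2) = -2184/(-8) = -2184*(-⅛) = 273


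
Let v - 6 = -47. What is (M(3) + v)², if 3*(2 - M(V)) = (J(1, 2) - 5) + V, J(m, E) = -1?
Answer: 1444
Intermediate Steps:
v = -41 (v = 6 - 47 = -41)
M(V) = 4 - V/3 (M(V) = 2 - ((-1 - 5) + V)/3 = 2 - (-6 + V)/3 = 2 + (2 - V/3) = 4 - V/3)
(M(3) + v)² = ((4 - ⅓*3) - 41)² = ((4 - 1) - 41)² = (3 - 41)² = (-38)² = 1444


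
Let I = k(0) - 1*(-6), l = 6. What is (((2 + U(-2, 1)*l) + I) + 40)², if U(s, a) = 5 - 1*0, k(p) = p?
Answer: 6084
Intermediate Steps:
U(s, a) = 5 (U(s, a) = 5 + 0 = 5)
I = 6 (I = 0 - 1*(-6) = 0 + 6 = 6)
(((2 + U(-2, 1)*l) + I) + 40)² = (((2 + 5*6) + 6) + 40)² = (((2 + 30) + 6) + 40)² = ((32 + 6) + 40)² = (38 + 40)² = 78² = 6084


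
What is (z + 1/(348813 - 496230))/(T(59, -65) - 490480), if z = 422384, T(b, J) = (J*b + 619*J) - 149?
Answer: -62266582127/78823722483 ≈ -0.78995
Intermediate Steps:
T(b, J) = -149 + 619*J + J*b (T(b, J) = (619*J + J*b) - 149 = -149 + 619*J + J*b)
(z + 1/(348813 - 496230))/(T(59, -65) - 490480) = (422384 + 1/(348813 - 496230))/((-149 + 619*(-65) - 65*59) - 490480) = (422384 + 1/(-147417))/((-149 - 40235 - 3835) - 490480) = (422384 - 1/147417)/(-44219 - 490480) = (62266582127/147417)/(-534699) = (62266582127/147417)*(-1/534699) = -62266582127/78823722483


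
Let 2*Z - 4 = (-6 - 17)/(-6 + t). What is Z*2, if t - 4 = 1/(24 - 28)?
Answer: 128/9 ≈ 14.222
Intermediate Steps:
t = 15/4 (t = 4 + 1/(24 - 28) = 4 + 1/(-4) = 4 - 1/4 = 15/4 ≈ 3.7500)
Z = 64/9 (Z = 2 + ((-6 - 17)/(-6 + 15/4))/2 = 2 + (-23/(-9/4))/2 = 2 + (-23*(-4/9))/2 = 2 + (1/2)*(92/9) = 2 + 46/9 = 64/9 ≈ 7.1111)
Z*2 = (64/9)*2 = 128/9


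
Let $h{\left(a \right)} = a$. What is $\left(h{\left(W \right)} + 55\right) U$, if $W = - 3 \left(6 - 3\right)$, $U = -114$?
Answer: $-5244$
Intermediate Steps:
$W = -9$ ($W = \left(-3\right) 3 = -9$)
$\left(h{\left(W \right)} + 55\right) U = \left(-9 + 55\right) \left(-114\right) = 46 \left(-114\right) = -5244$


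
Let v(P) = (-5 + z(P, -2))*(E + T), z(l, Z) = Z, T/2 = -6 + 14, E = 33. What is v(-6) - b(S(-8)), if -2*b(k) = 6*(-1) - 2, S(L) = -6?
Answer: -347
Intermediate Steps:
T = 16 (T = 2*(-6 + 14) = 2*8 = 16)
v(P) = -343 (v(P) = (-5 - 2)*(33 + 16) = -7*49 = -343)
b(k) = 4 (b(k) = -(6*(-1) - 2)/2 = -(-6 - 2)/2 = -½*(-8) = 4)
v(-6) - b(S(-8)) = -343 - 1*4 = -343 - 4 = -347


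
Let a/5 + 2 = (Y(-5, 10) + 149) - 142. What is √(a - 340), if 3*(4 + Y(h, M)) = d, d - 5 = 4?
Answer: 8*I*√5 ≈ 17.889*I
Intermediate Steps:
d = 9 (d = 5 + 4 = 9)
Y(h, M) = -1 (Y(h, M) = -4 + (⅓)*9 = -4 + 3 = -1)
a = 20 (a = -10 + 5*((-1 + 149) - 142) = -10 + 5*(148 - 142) = -10 + 5*6 = -10 + 30 = 20)
√(a - 340) = √(20 - 340) = √(-320) = 8*I*√5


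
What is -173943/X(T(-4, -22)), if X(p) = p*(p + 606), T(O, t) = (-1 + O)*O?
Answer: -173943/12520 ≈ -13.893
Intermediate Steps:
T(O, t) = O*(-1 + O)
X(p) = p*(606 + p)
-173943/X(T(-4, -22)) = -173943*(-1/(4*(-1 - 4)*(606 - 4*(-1 - 4)))) = -173943*1/(20*(606 - 4*(-5))) = -173943*1/(20*(606 + 20)) = -173943/(20*626) = -173943/12520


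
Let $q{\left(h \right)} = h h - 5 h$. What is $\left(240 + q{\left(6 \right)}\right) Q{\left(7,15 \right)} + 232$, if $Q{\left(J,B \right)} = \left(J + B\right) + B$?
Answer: $9334$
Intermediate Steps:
$q{\left(h \right)} = h^{2} - 5 h$
$Q{\left(J,B \right)} = J + 2 B$ ($Q{\left(J,B \right)} = \left(B + J\right) + B = J + 2 B$)
$\left(240 + q{\left(6 \right)}\right) Q{\left(7,15 \right)} + 232 = \left(240 + 6 \left(-5 + 6\right)\right) \left(7 + 2 \cdot 15\right) + 232 = \left(240 + 6 \cdot 1\right) \left(7 + 30\right) + 232 = \left(240 + 6\right) 37 + 232 = 246 \cdot 37 + 232 = 9102 + 232 = 9334$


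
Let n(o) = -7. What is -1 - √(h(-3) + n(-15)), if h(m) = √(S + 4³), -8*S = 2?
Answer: -1 - √(-28 + 2*√255)/2 ≈ -1.9921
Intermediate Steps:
S = -¼ (S = -⅛*2 = -¼ ≈ -0.25000)
h(m) = √255/2 (h(m) = √(-¼ + 4³) = √(-¼ + 64) = √(255/4) = √255/2)
-1 - √(h(-3) + n(-15)) = -1 - √(√255/2 - 7) = -1 - √(-7 + √255/2)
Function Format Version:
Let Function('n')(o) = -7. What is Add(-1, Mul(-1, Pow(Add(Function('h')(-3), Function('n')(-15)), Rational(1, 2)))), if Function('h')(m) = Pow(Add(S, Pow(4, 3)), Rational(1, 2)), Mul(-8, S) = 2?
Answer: Add(-1, Mul(Rational(-1, 2), Pow(Add(-28, Mul(2, Pow(255, Rational(1, 2)))), Rational(1, 2)))) ≈ -1.9921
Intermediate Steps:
S = Rational(-1, 4) (S = Mul(Rational(-1, 8), 2) = Rational(-1, 4) ≈ -0.25000)
Function('h')(m) = Mul(Rational(1, 2), Pow(255, Rational(1, 2))) (Function('h')(m) = Pow(Add(Rational(-1, 4), Pow(4, 3)), Rational(1, 2)) = Pow(Add(Rational(-1, 4), 64), Rational(1, 2)) = Pow(Rational(255, 4), Rational(1, 2)) = Mul(Rational(1, 2), Pow(255, Rational(1, 2))))
Add(-1, Mul(-1, Pow(Add(Function('h')(-3), Function('n')(-15)), Rational(1, 2)))) = Add(-1, Mul(-1, Pow(Add(Mul(Rational(1, 2), Pow(255, Rational(1, 2))), -7), Rational(1, 2)))) = Add(-1, Mul(-1, Pow(Add(-7, Mul(Rational(1, 2), Pow(255, Rational(1, 2)))), Rational(1, 2))))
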